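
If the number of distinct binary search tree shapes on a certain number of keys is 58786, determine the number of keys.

11

Binary search tree shapes on n keys are counted by C_n; 58786 = C_11.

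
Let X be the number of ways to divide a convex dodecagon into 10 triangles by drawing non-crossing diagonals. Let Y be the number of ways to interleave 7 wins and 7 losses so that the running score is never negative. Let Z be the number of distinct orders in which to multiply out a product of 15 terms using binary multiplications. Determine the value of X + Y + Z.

2691665

Triangulations of a convex m-gon are counted by C_{m−2}; with m = 12 this is C_10. So X = C_10 = 16796.
Ballot sequences with n votes each where one side never trails are Dyck words, counted by C_n; here n = 7. So Y = C_7 = 429.
Ways to associate a product of 15 factors correspond to binary trees on 15 leaves, so the count is C_14. So Z = C_14 = 2674440.
X + Y + Z = 16796 + 429 + 2674440 = 2691665.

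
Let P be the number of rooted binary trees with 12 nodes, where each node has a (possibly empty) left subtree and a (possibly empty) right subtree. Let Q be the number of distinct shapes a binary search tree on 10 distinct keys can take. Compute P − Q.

There are C_n binary search tree shapes on n keys; with n = 12 that is C_12. So P = C_12 = 208012.
Binary trees (left/right distinguished) on n nodes are counted by C_n; here n = 10. So Q = C_10 = 16796.
P − Q = 208012 − 16796 = 191216.

191216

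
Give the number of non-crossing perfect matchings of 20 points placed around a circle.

Pairing 20 circle points by 10 non-crossing chords gives C_10 matchings.
C_10 = C(20,10)/11 = 184756/11 = 16796.

16796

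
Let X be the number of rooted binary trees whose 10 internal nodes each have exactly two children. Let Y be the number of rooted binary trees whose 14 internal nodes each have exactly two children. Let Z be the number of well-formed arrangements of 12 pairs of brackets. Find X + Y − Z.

Full binary trees with n internal nodes are counted by C_n; here n = 10. So X = C_10 = 16796.
The number of full binary trees on 14 internal nodes is the Catalan number C_14. So Y = C_14 = 2674440.
With 12 pairs the number of balanced bracket strings is the Catalan number C_12. So Z = C_12 = 208012.
X + Y − Z = 16796 + 2674440 − 208012 = 2483224.

2483224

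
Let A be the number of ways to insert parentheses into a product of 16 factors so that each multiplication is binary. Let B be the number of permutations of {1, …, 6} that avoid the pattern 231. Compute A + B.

Parenthesizations of m factors correspond to full binary trees with m leaves, counted by C_{m−1}; m = 16 gives C_15. So A = C_15 = 9694845.
For any fixed pattern of length 3, the pattern-avoiding permutations of [6] number C_6. So B = C_6 = 132.
A + B = 9694845 + 132 = 9694977.

9694977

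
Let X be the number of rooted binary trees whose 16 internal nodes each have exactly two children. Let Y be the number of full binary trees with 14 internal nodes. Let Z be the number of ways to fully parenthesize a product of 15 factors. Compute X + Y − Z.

35357670

The number of full binary trees on 16 internal nodes is the Catalan number C_16. So X = C_16 = 35357670.
The number of full binary trees on 14 internal nodes is the Catalan number C_14. So Y = C_14 = 2674440.
Parenthesizations of m factors correspond to full binary trees with m leaves, counted by C_{m−1}; m = 15 gives C_14. So Z = C_14 = 2674440.
X + Y − Z = 35357670 + 2674440 − 2674440 = 35357670.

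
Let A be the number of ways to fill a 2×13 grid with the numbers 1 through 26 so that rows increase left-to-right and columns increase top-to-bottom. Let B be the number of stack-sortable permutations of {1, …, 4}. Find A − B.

742886

Standard Young tableaux of shape 2×n are counted by C_n; here n = 13. So A = C_13 = 742900.
Stack-sortable permutations are exactly the 231-avoiding ones, counted by C_n; here n = 4. So B = C_4 = 14.
A − B = 742900 − 14 = 742886.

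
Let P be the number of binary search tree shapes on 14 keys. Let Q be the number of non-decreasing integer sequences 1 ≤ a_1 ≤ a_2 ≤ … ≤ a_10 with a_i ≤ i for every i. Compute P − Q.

2657644

Binary trees (left/right distinguished) on n nodes are counted by C_n; here n = 14. So P = C_14 = 2674440.
Weakly increasing sequences with a_i ≤ i biject with Dyck paths of semilength 10, so there are C_10. So Q = C_10 = 16796.
P − Q = 2674440 − 16796 = 2657644.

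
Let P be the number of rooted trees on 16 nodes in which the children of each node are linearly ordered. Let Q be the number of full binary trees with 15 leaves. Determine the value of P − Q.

Rooted ordered (plane) trees on m nodes have m−1 edges and are counted by C_{m−1}; m = 16 gives C_15. So P = C_15 = 9694845.
Full binary trees with 15 leaves have 15−1 = 14 internal nodes, so there are C_14 of them. So Q = C_14 = 2674440.
P − Q = 9694845 − 2674440 = 7020405.

7020405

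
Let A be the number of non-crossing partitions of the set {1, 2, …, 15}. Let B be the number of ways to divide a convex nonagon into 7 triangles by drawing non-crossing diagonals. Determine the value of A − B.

9694416

The non-crossing partitions of [15] form a lattice of size C_15. So A = C_15 = 9694845.
A convex 9-gon is triangulated into 7 triangles, and the number of such triangulations is the Catalan number C_{9−2} = C_7. So B = C_7 = 429.
A − B = 9694845 − 429 = 9694416.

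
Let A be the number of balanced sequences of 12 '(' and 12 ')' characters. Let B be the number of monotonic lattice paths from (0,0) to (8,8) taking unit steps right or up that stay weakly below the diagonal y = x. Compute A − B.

A balanced arrangement of 12 bracket pairs is a Dyck word of semilength 12, so the count is C_12. So A = C_12 = 208012.
Sub-diagonal monotone paths from (0,0) to (8,8) biject with Dyck paths of semilength 8, giving C_8. So B = C_8 = 1430.
A − B = 208012 − 1430 = 206582.

206582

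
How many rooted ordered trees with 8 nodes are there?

429

Rooted ordered (plane) trees on m nodes have m−1 edges and are counted by C_{m−1}; m = 8 gives C_7.
C_7 = C_6 · 2(2·6+1)/(6+2) = 132 · 26/8 = 429.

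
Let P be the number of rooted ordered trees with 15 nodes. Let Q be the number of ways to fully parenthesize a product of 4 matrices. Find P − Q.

A rooted plane tree on 15 nodes has 14 edges, and such trees are counted by C_14. So P = C_14 = 2674440.
Bracketing 4 factors into binary products is counted by C_{4−1} = C_3. So Q = C_3 = 5.
P − Q = 2674440 − 5 = 2674435.

2674435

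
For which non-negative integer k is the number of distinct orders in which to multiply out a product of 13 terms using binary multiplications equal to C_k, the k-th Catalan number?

Ways to associate a product of 13 factors correspond to binary trees on 13 leaves, so the count is C_12.

12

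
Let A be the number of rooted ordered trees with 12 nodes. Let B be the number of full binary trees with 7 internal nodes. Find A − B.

A rooted plane tree on 12 nodes has 11 edges, and such trees are counted by C_11. So A = C_11 = 58786.
The number of full binary trees on 7 internal nodes is the Catalan number C_7. So B = C_7 = 429.
A − B = 58786 − 429 = 58357.

58357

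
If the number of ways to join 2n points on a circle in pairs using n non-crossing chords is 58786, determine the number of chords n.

Non-crossing pairings of 2n points on a circle are counted by C_n. Since C_11 = 58786, the index is 11.

11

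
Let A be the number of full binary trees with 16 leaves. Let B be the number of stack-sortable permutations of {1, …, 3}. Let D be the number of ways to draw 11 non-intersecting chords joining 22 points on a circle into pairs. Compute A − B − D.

Full binary trees with 16 leaves have 16−1 = 15 internal nodes, so there are C_15 of them. So A = C_15 = 9694845.
Stack-sortable permutations are exactly the 231-avoiding ones, counted by C_n; here n = 3. So B = C_3 = 5.
Non-crossing perfect matchings of 2n points on a circle are counted by C_n; with 22 points, n = 11. So D = C_11 = 58786.
A − B − D = 9694845 − 5 − 58786 = 9636054.

9636054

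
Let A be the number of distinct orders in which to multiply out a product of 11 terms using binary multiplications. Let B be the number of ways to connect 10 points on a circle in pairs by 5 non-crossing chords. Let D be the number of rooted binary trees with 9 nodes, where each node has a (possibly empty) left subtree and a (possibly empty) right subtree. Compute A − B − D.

11892

Ways to associate a product of 11 factors correspond to binary trees on 11 leaves, so the count is C_10. So A = C_10 = 16796.
Pairing 10 circle points by 5 non-crossing chords gives C_5 matchings. So B = C_5 = 42.
Binary trees (left/right distinguished) on n nodes are counted by C_n; here n = 9. So D = C_9 = 4862.
A − B − D = 16796 − 42 − 4862 = 11892.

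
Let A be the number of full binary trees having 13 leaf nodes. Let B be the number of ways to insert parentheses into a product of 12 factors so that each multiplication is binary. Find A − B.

149226

Full binary trees with 13 leaves have 13−1 = 12 internal nodes, so there are C_12 of them. So A = C_12 = 208012.
Ways to associate a product of 12 factors correspond to binary trees on 12 leaves, so the count is C_11. So B = C_11 = 58786.
A − B = 208012 − 58786 = 149226.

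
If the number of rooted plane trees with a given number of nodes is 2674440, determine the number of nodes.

15

Rooted ordered trees on m nodes are counted by C_{m−1}; 2674440 = C_14.
So the index is 14, and the number of nodes is 14 + 1 = 15.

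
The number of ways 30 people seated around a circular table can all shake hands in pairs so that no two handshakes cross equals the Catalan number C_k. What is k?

15

Non-crossing handshake pairings of 2n people are counted by C_n; 30 people gives n = 15.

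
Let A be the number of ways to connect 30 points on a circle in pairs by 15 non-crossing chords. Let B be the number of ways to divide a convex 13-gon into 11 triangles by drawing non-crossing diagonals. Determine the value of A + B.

9753631

Non-crossing perfect matchings of 2n points on a circle are counted by C_n; with 30 points, n = 15. So A = C_15 = 9694845.
Triangulations of a convex m-gon are counted by C_{m−2}; with m = 13 this is C_11. So B = C_11 = 58786.
A + B = 9694845 + 58786 = 9753631.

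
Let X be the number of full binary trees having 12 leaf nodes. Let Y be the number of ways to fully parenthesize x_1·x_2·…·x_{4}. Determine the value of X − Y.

58781

A full binary tree with L leaves has L−1 internal nodes and is counted by C_{L−1}; L = 12 gives C_11. So X = C_11 = 58786.
Bracketing 4 factors into binary products is counted by C_{4−1} = C_3. So Y = C_3 = 5.
X − Y = 58786 − 5 = 58781.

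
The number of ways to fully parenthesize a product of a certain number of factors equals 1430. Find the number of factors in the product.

9

Parenthesizations of m factors are counted by C_{m−1}, and C_8 = 1430.
So the index is 8, and the number of factors is 8 + 1 = 9.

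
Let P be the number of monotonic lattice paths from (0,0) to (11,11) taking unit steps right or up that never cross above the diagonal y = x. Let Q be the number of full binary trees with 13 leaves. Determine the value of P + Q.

266798

Monotone paths in an n×n grid that stay weakly below the diagonal are counted by C_n; here n = 11. So P = C_11 = 58786.
Full binary trees with 13 leaves have 13−1 = 12 internal nodes, so there are C_12 of them. So Q = C_12 = 208012.
P + Q = 58786 + 208012 = 266798.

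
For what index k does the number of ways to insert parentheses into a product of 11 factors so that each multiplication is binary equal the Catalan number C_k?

Ways to associate a product of 11 factors correspond to binary trees on 11 leaves, so the count is C_10.

10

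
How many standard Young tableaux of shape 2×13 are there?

742900

Standard Young tableaux of shape 2×n are counted by C_n; here n = 13.
C_13 = C(26,13)/14 = 10400600/14 = 742900.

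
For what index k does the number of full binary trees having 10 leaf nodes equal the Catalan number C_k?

9

Full binary trees with 10 leaves have 10−1 = 9 internal nodes, so there are C_9 of them.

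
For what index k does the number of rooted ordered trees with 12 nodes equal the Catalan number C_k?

11

Rooted ordered (plane) trees on m nodes have m−1 edges and are counted by C_{m−1}; m = 12 gives C_11.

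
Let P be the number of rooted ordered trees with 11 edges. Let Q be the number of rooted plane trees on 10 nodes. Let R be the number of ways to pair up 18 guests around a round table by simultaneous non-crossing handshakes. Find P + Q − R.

58786

A rooted plane tree with 11 edges has 12 nodes, and the count is C_11. So P = C_11 = 58786.
A rooted plane tree on 10 nodes has 9 edges, and such trees are counted by C_9. So Q = C_9 = 4862.
Non-crossing handshake pairings of 2n people are counted by C_n; 18 people gives n = 9. So R = C_9 = 4862.
P + Q − R = 58786 + 4862 − 4862 = 58786.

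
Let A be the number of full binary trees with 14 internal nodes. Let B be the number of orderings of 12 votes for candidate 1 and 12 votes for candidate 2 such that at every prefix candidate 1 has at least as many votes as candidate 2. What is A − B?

The number of full binary trees on 14 internal nodes is the Catalan number C_14. So A = C_14 = 2674440.
Reading a vote for the leader as '(' and for the other as ')' turns such a sequence into a balanced string of 12 pairs, so the count is C_12. So B = C_12 = 208012.
A − B = 2674440 − 208012 = 2466428.

2466428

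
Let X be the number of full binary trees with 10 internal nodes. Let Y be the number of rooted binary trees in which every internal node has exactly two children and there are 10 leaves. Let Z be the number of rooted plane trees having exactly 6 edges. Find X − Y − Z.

11802

Full binary trees with n internal nodes are counted by C_n; here n = 10. So X = C_10 = 16796.
A full binary tree with L leaves has L−1 internal nodes and is counted by C_{L−1}; L = 10 gives C_9. So Y = C_9 = 4862.
Rooted ordered trees with n edges are counted by C_n; here n = 6. So Z = C_6 = 132.
X − Y − Z = 16796 − 4862 − 132 = 11802.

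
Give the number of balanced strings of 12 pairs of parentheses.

208012

With 12 pairs the number of balanced bracket strings is the Catalan number C_12.
C_12 = 208012.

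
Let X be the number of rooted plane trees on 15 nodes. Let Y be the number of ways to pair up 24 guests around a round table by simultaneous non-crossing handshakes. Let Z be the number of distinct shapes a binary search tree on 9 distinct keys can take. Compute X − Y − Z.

2461566

Rooted ordered (plane) trees on m nodes have m−1 edges and are counted by C_{m−1}; m = 15 gives C_14. So X = C_14 = 2674440.
Non-crossing handshake pairings of 2n people are counted by C_n; 24 people gives n = 12. So Y = C_12 = 208012.
There are C_n binary search tree shapes on n keys; with n = 9 that is C_9. So Z = C_9 = 4862.
X − Y − Z = 2674440 − 208012 − 4862 = 2461566.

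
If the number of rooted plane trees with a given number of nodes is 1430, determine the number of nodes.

9

Rooted ordered trees on m nodes are counted by C_{m−1}, and C_8 = 1430.
So the index is 8, and the number of nodes is 8 + 1 = 9.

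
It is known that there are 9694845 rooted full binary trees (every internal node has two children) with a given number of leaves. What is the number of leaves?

Full binary trees with L leaves are counted by C_{L−1}. Since C_15 = 9694845, the index is 15.
So the index is 15, and the number of leaves is 15 + 1 = 16.

16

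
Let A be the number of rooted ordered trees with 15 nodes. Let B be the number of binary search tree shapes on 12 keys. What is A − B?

2466428

Rooted ordered (plane) trees on m nodes have m−1 edges and are counted by C_{m−1}; m = 15 gives C_14. So A = C_14 = 2674440.
Binary trees (left/right distinguished) on n nodes are counted by C_n; here n = 12. So B = C_12 = 208012.
A − B = 2674440 − 208012 = 2466428.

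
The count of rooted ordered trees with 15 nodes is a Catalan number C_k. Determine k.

Rooted ordered (plane) trees on m nodes have m−1 edges and are counted by C_{m−1}; m = 15 gives C_14.

14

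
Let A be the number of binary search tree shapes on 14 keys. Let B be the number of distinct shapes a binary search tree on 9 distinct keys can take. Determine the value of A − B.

2669578

Rooted binary trees with 14 nodes (each child slot possibly empty) number C_14. So A = C_14 = 2674440.
Rooted binary trees with 9 nodes (each child slot possibly empty) number C_9. So B = C_9 = 4862.
A − B = 2674440 − 4862 = 2669578.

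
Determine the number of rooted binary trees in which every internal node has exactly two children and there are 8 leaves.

429

Full binary trees with 8 leaves have 8−1 = 7 internal nodes, so there are C_7 of them.
C_7 = C(14,7)/8 = 3432/8 = 429.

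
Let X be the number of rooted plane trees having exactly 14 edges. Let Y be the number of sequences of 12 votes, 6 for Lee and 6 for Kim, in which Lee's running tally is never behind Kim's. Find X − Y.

2674308

Rooted ordered trees with n edges are counted by C_n; here n = 14. So X = C_14 = 2674440.
Reading a vote for the leader as '(' and for the other as ')' turns such a sequence into a balanced string of 6 pairs, so the count is C_6. So Y = C_6 = 132.
X − Y = 2674440 − 132 = 2674308.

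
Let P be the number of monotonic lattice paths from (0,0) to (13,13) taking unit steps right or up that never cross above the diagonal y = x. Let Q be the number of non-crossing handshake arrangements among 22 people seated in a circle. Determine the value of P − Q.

684114

Monotone paths in an n×n grid that stay weakly below the diagonal are counted by C_n; here n = 13. So P = C_13 = 742900.
With 22 = 2·11 people, non-crossing handshake pairings are non-crossing perfect matchings on a circle, counted by C_11. So Q = C_11 = 58786.
P − Q = 742900 − 58786 = 684114.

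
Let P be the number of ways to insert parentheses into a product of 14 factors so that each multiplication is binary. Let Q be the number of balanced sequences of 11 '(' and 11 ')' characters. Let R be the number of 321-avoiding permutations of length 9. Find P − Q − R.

Parenthesizations of m factors correspond to full binary trees with m leaves, counted by C_{m−1}; m = 14 gives C_13. So P = C_13 = 742900.
A balanced arrangement of 11 bracket pairs is a Dyck word of semilength 11, so the count is C_11. So Q = C_11 = 58786.
For any fixed pattern of length 3, the pattern-avoiding permutations of [9] number C_9. So R = C_9 = 4862.
P − Q − R = 742900 − 58786 − 4862 = 679252.

679252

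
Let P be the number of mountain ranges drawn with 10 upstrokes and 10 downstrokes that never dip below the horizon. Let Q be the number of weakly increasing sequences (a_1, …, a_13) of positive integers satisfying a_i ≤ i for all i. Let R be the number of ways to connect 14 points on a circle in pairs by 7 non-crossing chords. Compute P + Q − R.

759267

Dyck paths of semilength n (length 2n) are counted by C_n; here n = 10. So P = C_10 = 16796.
Weakly increasing sequences with a_i ≤ i biject with Dyck paths of semilength 13, so there are C_13. So Q = C_13 = 742900.
Pairing 14 circle points by 7 non-crossing chords gives C_7 matchings. So R = C_7 = 429.
P + Q − R = 16796 + 742900 − 429 = 759267.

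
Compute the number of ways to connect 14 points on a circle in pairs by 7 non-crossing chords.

429

Non-crossing perfect matchings of 2n points on a circle are counted by C_n; with 14 points, n = 7.
C_7 = C(14,7)/8 = 3432/8 = 429.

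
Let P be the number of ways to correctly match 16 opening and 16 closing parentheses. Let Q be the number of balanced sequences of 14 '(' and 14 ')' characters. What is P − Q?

With 16 pairs the number of balanced bracket strings is the Catalan number C_16. So P = C_16 = 35357670.
Balanced strings of n pairs of brackets are counted by C_n; here n = 14. So Q = C_14 = 2674440.
P − Q = 35357670 − 2674440 = 32683230.

32683230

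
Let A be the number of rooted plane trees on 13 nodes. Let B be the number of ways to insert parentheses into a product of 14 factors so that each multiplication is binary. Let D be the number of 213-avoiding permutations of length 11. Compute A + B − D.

892126

Rooted ordered (plane) trees on m nodes have m−1 edges and are counted by C_{m−1}; m = 13 gives C_12. So A = C_12 = 208012.
Bracketing 14 factors into binary products is counted by C_{14−1} = C_13. So B = C_13 = 742900.
Permutations of [n] avoiding any single length-3 pattern are counted by C_n; here n = 11. So D = C_11 = 58786.
A + B − D = 208012 + 742900 − 58786 = 892126.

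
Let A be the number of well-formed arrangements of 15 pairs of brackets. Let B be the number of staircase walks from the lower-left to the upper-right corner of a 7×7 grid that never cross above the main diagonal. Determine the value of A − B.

A balanced arrangement of 15 bracket pairs is a Dyck word of semilength 15, so the count is C_15. So A = C_15 = 9694845.
Monotone paths in an n×n grid that stay weakly below the diagonal are counted by C_n; here n = 7. So B = C_7 = 429.
A − B = 9694845 − 429 = 9694416.

9694416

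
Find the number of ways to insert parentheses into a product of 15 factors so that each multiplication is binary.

Ways to associate a product of 15 factors correspond to binary trees on 15 leaves, so the count is C_14.
C_14 = 2674440.

2674440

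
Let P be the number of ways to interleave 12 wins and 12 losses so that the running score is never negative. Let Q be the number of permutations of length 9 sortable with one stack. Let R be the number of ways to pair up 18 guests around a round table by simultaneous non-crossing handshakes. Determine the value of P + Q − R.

Reading a vote for the leader as '(' and for the other as ')' turns such a sequence into a balanced string of 12 pairs, so the count is C_12. So P = C_12 = 208012.
By Knuth's characterisation, the stack-sortable permutations of length 9 are the 231-avoiders, numbering C_9. So Q = C_9 = 4862.
With 18 = 2·9 people, non-crossing handshake pairings are non-crossing perfect matchings on a circle, counted by C_9. So R = C_9 = 4862.
P + Q − R = 208012 + 4862 − 4862 = 208012.

208012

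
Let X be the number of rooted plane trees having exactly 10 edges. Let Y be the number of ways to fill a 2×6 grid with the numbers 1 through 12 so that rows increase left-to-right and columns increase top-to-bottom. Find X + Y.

16928

A rooted plane tree with 10 edges has 11 nodes, and the count is C_10. So X = C_10 = 16796.
By the hook-length formula (or a Dyck-path bijection), SYT of shape 2×6 number C_6. So Y = C_6 = 132.
X + Y = 16796 + 132 = 16928.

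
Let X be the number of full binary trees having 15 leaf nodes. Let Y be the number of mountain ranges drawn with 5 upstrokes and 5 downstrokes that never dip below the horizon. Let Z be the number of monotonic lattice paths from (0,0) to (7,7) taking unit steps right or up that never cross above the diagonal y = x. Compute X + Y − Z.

A full binary tree with L leaves has L−1 internal nodes and is counted by C_{L−1}; L = 15 gives C_14. So X = C_14 = 2674440.
Paths of 5 up- and 5 down-steps that never dip below the axis are Dyck paths; their count is C_5. So Y = C_5 = 42.
Monotone paths in an n×n grid that stay weakly below the diagonal are counted by C_n; here n = 7. So Z = C_7 = 429.
X + Y − Z = 2674440 + 42 − 429 = 2674053.

2674053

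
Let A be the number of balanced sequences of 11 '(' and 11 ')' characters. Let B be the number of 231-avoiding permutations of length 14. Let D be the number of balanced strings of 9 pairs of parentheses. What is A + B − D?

Balanced strings of n pairs of brackets are counted by C_n; here n = 11. So A = C_11 = 58786.
Permutations of [n] avoiding any single length-3 pattern are counted by C_n; here n = 14. So B = C_14 = 2674440.
With 9 pairs the number of balanced bracket strings is the Catalan number C_9. So D = C_9 = 4862.
A + B − D = 58786 + 2674440 − 4862 = 2728364.

2728364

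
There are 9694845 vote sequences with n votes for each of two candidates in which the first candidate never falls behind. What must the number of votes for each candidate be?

Such ballot sequences with n votes each are counted by C_n. Since C_15 = 9694845, the index is 15.

15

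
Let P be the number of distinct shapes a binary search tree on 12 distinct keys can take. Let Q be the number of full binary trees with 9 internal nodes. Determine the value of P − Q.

There are C_n binary search tree shapes on n keys; with n = 12 that is C_12. So P = C_12 = 208012.
The number of full binary trees on 9 internal nodes is the Catalan number C_9. So Q = C_9 = 4862.
P − Q = 208012 − 4862 = 203150.

203150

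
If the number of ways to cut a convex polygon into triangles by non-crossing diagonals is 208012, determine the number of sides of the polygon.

Triangulations of a convex m-gon are counted by C_{m−2}. The Catalan number equal to 208012 is C_12.
So m − 2 = 12, giving m = 14 sides.

14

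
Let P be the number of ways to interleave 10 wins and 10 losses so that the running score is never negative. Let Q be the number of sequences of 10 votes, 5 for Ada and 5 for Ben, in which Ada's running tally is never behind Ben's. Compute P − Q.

Reading a vote for the leader as '(' and for the other as ')' turns such a sequence into a balanced string of 10 pairs, so the count is C_10. So P = C_10 = 16796.
Ballot sequences with n votes each where one side never trails are Dyck words, counted by C_n; here n = 5. So Q = C_5 = 42.
P − Q = 16796 − 42 = 16754.

16754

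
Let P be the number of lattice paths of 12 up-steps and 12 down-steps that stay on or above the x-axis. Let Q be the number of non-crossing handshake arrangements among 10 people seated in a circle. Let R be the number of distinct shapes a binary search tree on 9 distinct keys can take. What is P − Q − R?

Paths of 12 up- and 12 down-steps that never dip below the axis are Dyck paths; their count is C_12. So P = C_12 = 208012.
Non-crossing handshake pairings of 2n people are counted by C_n; 10 people gives n = 5. So Q = C_5 = 42.
There are C_n binary search tree shapes on n keys; with n = 9 that is C_9. So R = C_9 = 4862.
P − Q − R = 208012 − 42 − 4862 = 203108.

203108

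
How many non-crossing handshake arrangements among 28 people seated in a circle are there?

2674440

With 28 = 2·14 people, non-crossing handshake pairings are non-crossing perfect matchings on a circle, counted by C_14.
C_14 = C(28,14)/15 = 40116600/15 = 2674440.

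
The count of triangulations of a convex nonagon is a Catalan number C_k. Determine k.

7

A convex 9-gon is triangulated into 7 triangles, and the number of such triangulations is the Catalan number C_{9−2} = C_7.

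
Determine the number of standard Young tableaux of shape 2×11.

58786

By the hook-length formula (or a Dyck-path bijection), SYT of shape 2×11 number C_11.
C_11 = 58786.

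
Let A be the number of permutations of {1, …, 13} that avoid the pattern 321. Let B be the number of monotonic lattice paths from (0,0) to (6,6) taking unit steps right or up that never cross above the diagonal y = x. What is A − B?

742768

Permutations of [n] avoiding any single length-3 pattern are counted by C_n; here n = 13. So A = C_13 = 742900.
Sub-diagonal monotone paths from (0,0) to (6,6) biject with Dyck paths of semilength 6, giving C_6. So B = C_6 = 132.
A − B = 742900 − 132 = 742768.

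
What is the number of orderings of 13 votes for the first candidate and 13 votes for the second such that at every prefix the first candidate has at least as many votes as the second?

742900

Reading a vote for the leader as '(' and for the other as ')' turns such a sequence into a balanced string of 13 pairs, so the count is C_13.
C_13 = C(26,13)/14 = 10400600/14 = 742900.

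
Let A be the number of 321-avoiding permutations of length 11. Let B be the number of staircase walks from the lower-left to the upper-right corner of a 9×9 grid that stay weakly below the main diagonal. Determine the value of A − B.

Permutations of [n] avoiding any single length-3 pattern are counted by C_n; here n = 11. So A = C_11 = 58786.
Sub-diagonal monotone paths from (0,0) to (9,9) biject with Dyck paths of semilength 9, giving C_9. So B = C_9 = 4862.
A − B = 58786 − 4862 = 53924.

53924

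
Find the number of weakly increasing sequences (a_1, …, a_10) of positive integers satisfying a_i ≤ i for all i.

Weakly increasing sequences with a_i ≤ i biject with Dyck paths of semilength 10, so there are C_10.
C_10 = C_9 · 2(2·9+1)/(9+2) = 4862 · 38/11 = 16796.

16796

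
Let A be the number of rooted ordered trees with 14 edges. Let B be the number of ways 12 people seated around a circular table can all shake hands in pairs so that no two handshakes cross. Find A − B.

2674308

A rooted plane tree with 14 edges has 15 nodes, and the count is C_14. So A = C_14 = 2674440.
With 12 = 2·6 people, non-crossing handshake pairings are non-crossing perfect matchings on a circle, counted by C_6. So B = C_6 = 132.
A − B = 2674440 − 132 = 2674308.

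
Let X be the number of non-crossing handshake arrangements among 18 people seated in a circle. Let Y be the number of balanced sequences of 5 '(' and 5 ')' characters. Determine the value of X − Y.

4820

Non-crossing handshake pairings of 2n people are counted by C_n; 18 people gives n = 9. So X = C_9 = 4862.
A balanced arrangement of 5 bracket pairs is a Dyck word of semilength 5, so the count is C_5. So Y = C_5 = 42.
X − Y = 4862 − 42 = 4820.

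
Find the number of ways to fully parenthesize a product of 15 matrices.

2674440

Bracketing 15 factors into binary products is counted by C_{15−1} = C_14.
C_14 = 2674440.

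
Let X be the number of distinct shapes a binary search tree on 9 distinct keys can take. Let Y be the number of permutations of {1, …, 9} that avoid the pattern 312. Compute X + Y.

Rooted binary trees with 9 nodes (each child slot possibly empty) number C_9. So X = C_9 = 4862.
For any fixed pattern of length 3, the pattern-avoiding permutations of [9] number C_9. So Y = C_9 = 4862.
X + Y = 4862 + 4862 = 9724.

9724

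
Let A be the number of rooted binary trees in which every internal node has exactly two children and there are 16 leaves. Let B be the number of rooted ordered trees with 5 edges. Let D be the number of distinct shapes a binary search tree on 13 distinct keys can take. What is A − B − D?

A full binary tree with L leaves has L−1 internal nodes and is counted by C_{L−1}; L = 16 gives C_15. So A = C_15 = 9694845.
A rooted plane tree with 5 edges has 6 nodes, and the count is C_5. So B = C_5 = 42.
Binary trees (left/right distinguished) on n nodes are counted by C_n; here n = 13. So D = C_13 = 742900.
A − B − D = 9694845 − 42 − 742900 = 8951903.

8951903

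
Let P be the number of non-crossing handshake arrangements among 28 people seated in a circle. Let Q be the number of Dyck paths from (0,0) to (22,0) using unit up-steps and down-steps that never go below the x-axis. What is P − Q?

2615654

Non-crossing handshake pairings of 2n people are counted by C_n; 28 people gives n = 14. So P = C_14 = 2674440.
Paths of 11 up- and 11 down-steps that never dip below the axis are Dyck paths; their count is C_11. So Q = C_11 = 58786.
P − Q = 2674440 − 58786 = 2615654.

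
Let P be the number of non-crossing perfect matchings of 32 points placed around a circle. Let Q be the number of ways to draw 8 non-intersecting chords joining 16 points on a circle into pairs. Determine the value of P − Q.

35356240

Non-crossing perfect matchings of 2n points on a circle are counted by C_n; with 32 points, n = 16. So P = C_16 = 35357670.
Pairing 16 circle points by 8 non-crossing chords gives C_8 matchings. So Q = C_8 = 1430.
P − Q = 35357670 − 1430 = 35356240.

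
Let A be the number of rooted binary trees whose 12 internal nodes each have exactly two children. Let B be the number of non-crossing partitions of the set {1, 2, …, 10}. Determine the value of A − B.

191216

Full binary trees with n internal nodes are counted by C_n; here n = 12. So A = C_12 = 208012.
The non-crossing partitions of [10] form a lattice of size C_10. So B = C_10 = 16796.
A − B = 208012 − 16796 = 191216.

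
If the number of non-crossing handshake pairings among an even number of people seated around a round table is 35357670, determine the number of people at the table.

32

Non-crossing handshake pairings of 2n people are counted by C_n. Since C_16 = 35357670, the index is 16.
So n = 16, and there are 2n = 32 people.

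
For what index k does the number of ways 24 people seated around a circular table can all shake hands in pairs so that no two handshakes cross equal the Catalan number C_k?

Non-crossing handshake pairings of 2n people are counted by C_n; 24 people gives n = 12.

12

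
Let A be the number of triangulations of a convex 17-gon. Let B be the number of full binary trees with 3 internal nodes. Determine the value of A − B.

9694840

The number of triangulations of a 17-gon is the Catalan number C_15 (index = sides − 2). So A = C_15 = 9694845.
The number of full binary trees on 3 internal nodes is the Catalan number C_3. So B = C_3 = 5.
A − B = 9694845 − 5 = 9694840.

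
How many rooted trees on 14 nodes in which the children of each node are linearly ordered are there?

A rooted plane tree on 14 nodes has 13 edges, and such trees are counted by C_13.
C_13 = C(26,13)/14 = 10400600/14 = 742900.

742900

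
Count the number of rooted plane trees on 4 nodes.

5

A rooted plane tree on 4 nodes has 3 edges, and such trees are counted by C_3.
C_3 = C(6,3)/4 = 20/4 = 5.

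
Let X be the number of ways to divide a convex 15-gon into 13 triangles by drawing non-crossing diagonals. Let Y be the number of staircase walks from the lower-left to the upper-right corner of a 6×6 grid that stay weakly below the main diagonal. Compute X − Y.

The number of triangulations of a 15-gon is the Catalan number C_13 (index = sides − 2). So X = C_13 = 742900.
Sub-diagonal monotone paths from (0,0) to (6,6) biject with Dyck paths of semilength 6, giving C_6. So Y = C_6 = 132.
X − Y = 742900 − 132 = 742768.

742768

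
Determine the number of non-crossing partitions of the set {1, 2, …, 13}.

742900

The non-crossing partitions of [13] form a lattice of size C_13.
C_13 = C(26,13)/14 = 10400600/14 = 742900.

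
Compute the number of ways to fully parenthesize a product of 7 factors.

132

Parenthesizations of m factors correspond to full binary trees with m leaves, counted by C_{m−1}; m = 7 gives C_6.
C_6 = C_5 · 2(2·5+1)/(5+2) = 42 · 22/7 = 132.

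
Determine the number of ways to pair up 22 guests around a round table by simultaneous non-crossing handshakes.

58786

Non-crossing handshake pairings of 2n people are counted by C_n; 22 people gives n = 11.
C_11 = C_10 · 2(2·10+1)/(10+2) = 16796 · 42/12 = 58786.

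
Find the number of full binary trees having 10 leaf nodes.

A full binary tree with L leaves has L−1 internal nodes and is counted by C_{L−1}; L = 10 gives C_9.
C_9 = C(18,9)/10 = 48620/10 = 4862.

4862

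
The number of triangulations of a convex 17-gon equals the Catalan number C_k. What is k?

15

The number of triangulations of a 17-gon is the Catalan number C_15 (index = sides − 2).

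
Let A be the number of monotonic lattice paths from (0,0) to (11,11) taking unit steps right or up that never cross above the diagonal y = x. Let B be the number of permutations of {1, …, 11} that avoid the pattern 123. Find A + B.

Sub-diagonal monotone paths from (0,0) to (11,11) biject with Dyck paths of semilength 11, giving C_11. So A = C_11 = 58786.
Permutations of [n] avoiding any single length-3 pattern are counted by C_n; here n = 11. So B = C_11 = 58786.
A + B = 58786 + 58786 = 117572.

117572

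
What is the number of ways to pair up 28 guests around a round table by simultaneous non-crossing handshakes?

Non-crossing handshake pairings of 2n people are counted by C_n; 28 people gives n = 14.
C_14 = C_13 · 2(2·13+1)/(13+2) = 742900 · 54/15 = 2674440.

2674440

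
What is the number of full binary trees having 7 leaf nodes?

Full binary trees with 7 leaves have 7−1 = 6 internal nodes, so there are C_6 of them.
C_6 = C(12,6)/7 = 924/7 = 132.

132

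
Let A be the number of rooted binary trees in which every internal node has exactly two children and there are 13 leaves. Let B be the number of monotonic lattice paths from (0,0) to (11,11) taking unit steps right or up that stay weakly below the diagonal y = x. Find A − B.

A full binary tree with L leaves has L−1 internal nodes and is counted by C_{L−1}; L = 13 gives C_12. So A = C_12 = 208012.
Monotone paths in an n×n grid that stay weakly below the diagonal are counted by C_n; here n = 11. So B = C_11 = 58786.
A − B = 208012 − 58786 = 149226.

149226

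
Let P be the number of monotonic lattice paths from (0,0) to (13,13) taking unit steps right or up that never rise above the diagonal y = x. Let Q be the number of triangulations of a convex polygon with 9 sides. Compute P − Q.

Monotone paths in an n×n grid that stay weakly below the diagonal are counted by C_n; here n = 13. So P = C_13 = 742900.
The number of triangulations of a 9-gon is the Catalan number C_7 (index = sides − 2). So Q = C_7 = 429.
P − Q = 742900 − 429 = 742471.

742471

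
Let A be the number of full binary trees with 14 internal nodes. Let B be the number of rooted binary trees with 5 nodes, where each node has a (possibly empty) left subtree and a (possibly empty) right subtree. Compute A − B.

The number of full binary trees on 14 internal nodes is the Catalan number C_14. So A = C_14 = 2674440.
There are C_n binary search tree shapes on n keys; with n = 5 that is C_5. So B = C_5 = 42.
A − B = 2674440 − 42 = 2674398.

2674398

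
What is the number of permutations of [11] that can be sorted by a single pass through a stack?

58786

By Knuth's characterisation, the stack-sortable permutations of length 11 are the 231-avoiders, numbering C_11.
C_11 = 58786.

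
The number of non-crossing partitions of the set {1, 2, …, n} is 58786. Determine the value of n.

Non-crossing partitions of [n] are counted by C_n; 58786 = C_11.

11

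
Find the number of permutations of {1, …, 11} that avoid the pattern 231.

58786

For any fixed pattern of length 3, the pattern-avoiding permutations of [11] number C_11.
C_11 = C_10 · 2(2·10+1)/(10+2) = 16796 · 42/12 = 58786.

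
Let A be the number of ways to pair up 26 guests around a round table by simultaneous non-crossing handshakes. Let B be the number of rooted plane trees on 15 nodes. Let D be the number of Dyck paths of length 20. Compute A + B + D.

3434136

Non-crossing handshake pairings of 2n people are counted by C_n; 26 people gives n = 13. So A = C_13 = 742900.
Rooted ordered (plane) trees on m nodes have m−1 edges and are counted by C_{m−1}; m = 15 gives C_14. So B = C_14 = 2674440.
Paths of 10 up- and 10 down-steps that never dip below the axis are Dyck paths; their count is C_10. So D = C_10 = 16796.
A + B + D = 742900 + 2674440 + 16796 = 3434136.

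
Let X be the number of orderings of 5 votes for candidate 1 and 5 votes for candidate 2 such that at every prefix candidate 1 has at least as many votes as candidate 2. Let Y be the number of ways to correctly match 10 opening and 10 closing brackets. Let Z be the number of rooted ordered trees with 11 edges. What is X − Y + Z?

42032

Ballot sequences with n votes each where one side never trails are Dyck words, counted by C_n; here n = 5. So X = C_5 = 42.
Balanced strings of n pairs of brackets are counted by C_n; here n = 10. So Y = C_10 = 16796.
Rooted ordered trees with n edges are counted by C_n; here n = 11. So Z = C_11 = 58786.
X − Y + Z = 42 − 16796 + 58786 = 42032.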